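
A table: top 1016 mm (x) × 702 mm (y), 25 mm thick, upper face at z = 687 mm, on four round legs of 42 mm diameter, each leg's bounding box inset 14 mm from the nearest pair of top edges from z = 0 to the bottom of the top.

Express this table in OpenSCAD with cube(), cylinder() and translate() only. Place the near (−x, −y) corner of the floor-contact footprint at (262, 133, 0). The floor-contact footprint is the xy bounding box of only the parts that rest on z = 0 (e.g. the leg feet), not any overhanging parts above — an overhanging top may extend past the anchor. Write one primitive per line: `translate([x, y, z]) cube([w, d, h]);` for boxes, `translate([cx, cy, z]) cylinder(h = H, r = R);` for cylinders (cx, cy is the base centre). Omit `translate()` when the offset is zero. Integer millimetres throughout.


translate([248, 119, 662]) cube([1016, 702, 25]);
translate([283, 154, 0]) cylinder(h = 662, r = 21);
translate([1229, 154, 0]) cylinder(h = 662, r = 21);
translate([283, 786, 0]) cylinder(h = 662, r = 21);
translate([1229, 786, 0]) cylinder(h = 662, r = 21);


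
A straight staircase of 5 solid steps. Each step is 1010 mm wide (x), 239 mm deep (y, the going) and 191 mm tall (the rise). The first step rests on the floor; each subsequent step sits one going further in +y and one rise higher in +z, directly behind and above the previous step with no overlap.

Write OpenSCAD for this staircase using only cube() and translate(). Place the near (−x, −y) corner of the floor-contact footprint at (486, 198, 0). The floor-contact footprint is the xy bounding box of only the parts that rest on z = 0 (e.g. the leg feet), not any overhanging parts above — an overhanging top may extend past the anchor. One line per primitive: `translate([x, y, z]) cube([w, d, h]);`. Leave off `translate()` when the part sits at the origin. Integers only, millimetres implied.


translate([486, 198, 0]) cube([1010, 239, 191]);
translate([486, 437, 191]) cube([1010, 239, 191]);
translate([486, 676, 382]) cube([1010, 239, 191]);
translate([486, 915, 573]) cube([1010, 239, 191]);
translate([486, 1154, 764]) cube([1010, 239, 191]);


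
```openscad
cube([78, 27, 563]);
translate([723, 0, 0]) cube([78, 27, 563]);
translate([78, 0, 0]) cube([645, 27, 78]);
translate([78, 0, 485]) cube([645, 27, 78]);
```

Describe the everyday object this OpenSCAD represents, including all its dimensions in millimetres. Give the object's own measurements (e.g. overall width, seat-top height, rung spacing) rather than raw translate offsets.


A rectangular picture frame lying in the x–z plane (depth along y). The opening is 645 mm wide (x) by 407 mm tall (z), surrounded by a border 78 mm wide on all four sides. The frame is 27 mm deep and is made of two full-height vertical stiles with two horizontal rails fitted between them.


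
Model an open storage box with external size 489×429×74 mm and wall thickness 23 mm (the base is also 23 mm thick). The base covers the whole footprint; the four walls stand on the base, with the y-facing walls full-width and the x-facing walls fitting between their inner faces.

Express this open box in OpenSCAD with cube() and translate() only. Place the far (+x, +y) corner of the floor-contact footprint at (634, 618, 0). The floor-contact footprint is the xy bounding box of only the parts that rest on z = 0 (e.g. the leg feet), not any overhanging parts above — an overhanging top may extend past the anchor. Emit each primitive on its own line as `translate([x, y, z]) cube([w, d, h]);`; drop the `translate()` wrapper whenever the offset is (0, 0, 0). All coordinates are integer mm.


translate([145, 189, 0]) cube([489, 429, 23]);
translate([145, 189, 23]) cube([489, 23, 51]);
translate([145, 595, 23]) cube([489, 23, 51]);
translate([145, 212, 23]) cube([23, 383, 51]);
translate([611, 212, 23]) cube([23, 383, 51]);


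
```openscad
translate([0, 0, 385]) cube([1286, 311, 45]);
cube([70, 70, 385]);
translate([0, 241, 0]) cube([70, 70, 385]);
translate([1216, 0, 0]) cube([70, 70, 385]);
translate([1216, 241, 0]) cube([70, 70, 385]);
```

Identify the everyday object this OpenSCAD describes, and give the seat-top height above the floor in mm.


A bench. The seat-top height is 430 mm.

A long slab on four corner posts — a bench. The slab sits at z = 385 with thickness 45, so the top is 385 + 45 = 430 mm.


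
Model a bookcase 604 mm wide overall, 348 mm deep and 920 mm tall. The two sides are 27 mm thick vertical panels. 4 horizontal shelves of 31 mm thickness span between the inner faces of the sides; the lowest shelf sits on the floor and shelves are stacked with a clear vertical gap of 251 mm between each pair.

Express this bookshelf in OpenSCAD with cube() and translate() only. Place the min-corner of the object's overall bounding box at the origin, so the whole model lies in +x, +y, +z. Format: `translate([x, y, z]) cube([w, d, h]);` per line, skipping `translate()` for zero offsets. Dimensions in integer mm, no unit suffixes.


cube([27, 348, 920]);
translate([577, 0, 0]) cube([27, 348, 920]);
translate([27, 0, 0]) cube([550, 348, 31]);
translate([27, 0, 282]) cube([550, 348, 31]);
translate([27, 0, 564]) cube([550, 348, 31]);
translate([27, 0, 846]) cube([550, 348, 31]);


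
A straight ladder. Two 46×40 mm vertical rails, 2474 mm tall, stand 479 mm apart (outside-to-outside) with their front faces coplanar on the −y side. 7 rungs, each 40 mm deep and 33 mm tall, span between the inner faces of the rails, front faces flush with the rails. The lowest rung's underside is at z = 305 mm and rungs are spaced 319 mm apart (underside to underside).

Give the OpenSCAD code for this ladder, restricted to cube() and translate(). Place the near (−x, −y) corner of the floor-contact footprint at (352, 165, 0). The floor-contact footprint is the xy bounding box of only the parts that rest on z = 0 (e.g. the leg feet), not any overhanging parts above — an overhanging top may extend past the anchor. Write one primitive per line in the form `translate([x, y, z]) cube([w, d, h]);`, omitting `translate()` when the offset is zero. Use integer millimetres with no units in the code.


translate([352, 165, 0]) cube([46, 40, 2474]);
translate([785, 165, 0]) cube([46, 40, 2474]);
translate([398, 165, 305]) cube([387, 40, 33]);
translate([398, 165, 624]) cube([387, 40, 33]);
translate([398, 165, 943]) cube([387, 40, 33]);
translate([398, 165, 1262]) cube([387, 40, 33]);
translate([398, 165, 1581]) cube([387, 40, 33]);
translate([398, 165, 1900]) cube([387, 40, 33]);
translate([398, 165, 2219]) cube([387, 40, 33]);


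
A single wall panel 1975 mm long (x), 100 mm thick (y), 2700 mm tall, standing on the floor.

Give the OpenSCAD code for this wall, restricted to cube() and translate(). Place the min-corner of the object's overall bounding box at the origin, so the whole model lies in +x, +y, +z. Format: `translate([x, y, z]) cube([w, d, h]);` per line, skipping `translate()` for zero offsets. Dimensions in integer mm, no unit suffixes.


cube([1975, 100, 2700]);


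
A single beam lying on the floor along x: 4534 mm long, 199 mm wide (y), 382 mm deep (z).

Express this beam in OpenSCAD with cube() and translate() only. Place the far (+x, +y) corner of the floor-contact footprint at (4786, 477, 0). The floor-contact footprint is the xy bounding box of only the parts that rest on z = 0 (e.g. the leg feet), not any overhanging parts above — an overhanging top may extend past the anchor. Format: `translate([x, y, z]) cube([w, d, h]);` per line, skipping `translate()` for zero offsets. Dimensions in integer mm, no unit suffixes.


translate([252, 278, 0]) cube([4534, 199, 382]);


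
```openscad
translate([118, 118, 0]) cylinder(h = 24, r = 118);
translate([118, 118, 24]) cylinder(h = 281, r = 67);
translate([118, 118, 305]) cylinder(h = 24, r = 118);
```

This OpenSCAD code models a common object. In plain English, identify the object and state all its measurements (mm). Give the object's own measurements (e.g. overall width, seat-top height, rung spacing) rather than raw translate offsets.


A spool: two coaxial disc flanges of radius 118 mm and thickness 24 mm, joined by a core cylinder of radius 67 mm and height 281 mm. The lower flange rests on z = 0 and the three cylinders share a vertical axis.


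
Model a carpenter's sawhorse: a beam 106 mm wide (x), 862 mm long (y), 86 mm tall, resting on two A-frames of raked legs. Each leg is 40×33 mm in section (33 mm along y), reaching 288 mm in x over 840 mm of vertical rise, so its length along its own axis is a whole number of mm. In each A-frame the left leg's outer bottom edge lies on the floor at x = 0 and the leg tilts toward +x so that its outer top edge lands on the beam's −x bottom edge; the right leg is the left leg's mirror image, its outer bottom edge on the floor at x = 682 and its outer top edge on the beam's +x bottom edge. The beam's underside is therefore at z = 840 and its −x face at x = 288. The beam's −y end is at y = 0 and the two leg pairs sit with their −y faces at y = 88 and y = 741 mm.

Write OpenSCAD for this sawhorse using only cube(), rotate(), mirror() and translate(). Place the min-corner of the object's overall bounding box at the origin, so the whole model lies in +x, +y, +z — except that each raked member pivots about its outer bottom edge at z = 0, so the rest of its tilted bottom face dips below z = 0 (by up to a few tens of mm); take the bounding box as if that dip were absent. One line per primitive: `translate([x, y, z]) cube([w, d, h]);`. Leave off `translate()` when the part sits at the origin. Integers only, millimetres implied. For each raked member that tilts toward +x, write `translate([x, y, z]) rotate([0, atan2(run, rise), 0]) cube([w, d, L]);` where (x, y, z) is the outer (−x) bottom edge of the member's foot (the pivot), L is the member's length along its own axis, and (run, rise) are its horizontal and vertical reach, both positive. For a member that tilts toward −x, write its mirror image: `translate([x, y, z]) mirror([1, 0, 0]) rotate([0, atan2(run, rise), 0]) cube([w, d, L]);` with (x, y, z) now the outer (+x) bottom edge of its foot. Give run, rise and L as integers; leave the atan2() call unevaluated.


translate([288, 0, 840]) cube([106, 862, 86]);
translate([0, 88, 0]) rotate([0, atan2(288, 840), 0]) cube([40, 33, 888]);
translate([682, 88, 0]) mirror([1, 0, 0]) rotate([0, atan2(288, 840), 0]) cube([40, 33, 888]);
translate([0, 741, 0]) rotate([0, atan2(288, 840), 0]) cube([40, 33, 888]);
translate([682, 741, 0]) mirror([1, 0, 0]) rotate([0, atan2(288, 840), 0]) cube([40, 33, 888]);


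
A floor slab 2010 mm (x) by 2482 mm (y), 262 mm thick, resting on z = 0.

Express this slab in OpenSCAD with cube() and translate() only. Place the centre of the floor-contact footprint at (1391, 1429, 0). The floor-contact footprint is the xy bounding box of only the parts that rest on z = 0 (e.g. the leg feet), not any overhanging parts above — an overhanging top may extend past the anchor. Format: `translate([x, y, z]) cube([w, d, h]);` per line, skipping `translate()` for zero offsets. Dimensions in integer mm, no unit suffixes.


translate([386, 188, 0]) cube([2010, 2482, 262]);


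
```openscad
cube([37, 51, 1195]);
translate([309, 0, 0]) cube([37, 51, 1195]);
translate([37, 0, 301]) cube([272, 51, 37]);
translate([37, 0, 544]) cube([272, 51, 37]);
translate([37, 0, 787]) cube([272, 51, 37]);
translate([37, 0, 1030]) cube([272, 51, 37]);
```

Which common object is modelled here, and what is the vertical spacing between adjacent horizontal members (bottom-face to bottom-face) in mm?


A ladder. The rung spacing is 243 mm.

Two tall 37×51 posts with 4 short bars between them — a ladder. Adjacent rungs sit at z = 301 and z = 544, so the spacing is 544 − 301 = 243 mm.


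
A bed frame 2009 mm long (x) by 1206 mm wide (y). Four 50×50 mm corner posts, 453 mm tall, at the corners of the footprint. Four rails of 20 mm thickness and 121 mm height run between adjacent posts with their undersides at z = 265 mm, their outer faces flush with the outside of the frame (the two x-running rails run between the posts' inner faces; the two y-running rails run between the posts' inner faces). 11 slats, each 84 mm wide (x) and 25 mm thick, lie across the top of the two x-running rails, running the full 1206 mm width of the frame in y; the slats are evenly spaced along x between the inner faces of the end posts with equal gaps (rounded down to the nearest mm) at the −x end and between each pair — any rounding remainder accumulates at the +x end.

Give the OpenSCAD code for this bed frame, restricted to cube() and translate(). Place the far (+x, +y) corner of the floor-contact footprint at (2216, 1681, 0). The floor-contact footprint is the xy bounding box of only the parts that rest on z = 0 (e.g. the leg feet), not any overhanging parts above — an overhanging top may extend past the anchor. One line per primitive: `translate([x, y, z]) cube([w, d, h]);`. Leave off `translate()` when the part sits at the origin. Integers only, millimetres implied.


translate([207, 475, 0]) cube([50, 50, 453]);
translate([207, 1631, 0]) cube([50, 50, 453]);
translate([2166, 475, 0]) cube([50, 50, 453]);
translate([2166, 1631, 0]) cube([50, 50, 453]);
translate([257, 475, 265]) cube([1909, 20, 121]);
translate([257, 1661, 265]) cube([1909, 20, 121]);
translate([207, 525, 265]) cube([20, 1106, 121]);
translate([2196, 525, 265]) cube([20, 1106, 121]);
translate([339, 475, 386]) cube([84, 1206, 25]);
translate([505, 475, 386]) cube([84, 1206, 25]);
translate([671, 475, 386]) cube([84, 1206, 25]);
translate([837, 475, 386]) cube([84, 1206, 25]);
translate([1003, 475, 386]) cube([84, 1206, 25]);
translate([1169, 475, 386]) cube([84, 1206, 25]);
translate([1335, 475, 386]) cube([84, 1206, 25]);
translate([1501, 475, 386]) cube([84, 1206, 25]);
translate([1667, 475, 386]) cube([84, 1206, 25]);
translate([1833, 475, 386]) cube([84, 1206, 25]);
translate([1999, 475, 386]) cube([84, 1206, 25]);


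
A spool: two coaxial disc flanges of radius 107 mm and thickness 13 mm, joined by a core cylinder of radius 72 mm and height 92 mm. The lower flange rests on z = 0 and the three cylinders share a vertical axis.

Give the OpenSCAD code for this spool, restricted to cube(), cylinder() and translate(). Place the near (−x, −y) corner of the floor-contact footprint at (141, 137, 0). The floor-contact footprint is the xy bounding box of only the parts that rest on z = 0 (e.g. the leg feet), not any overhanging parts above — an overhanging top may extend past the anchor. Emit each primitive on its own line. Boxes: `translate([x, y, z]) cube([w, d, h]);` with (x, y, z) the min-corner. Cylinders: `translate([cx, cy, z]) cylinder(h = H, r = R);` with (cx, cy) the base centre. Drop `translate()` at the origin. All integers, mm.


translate([248, 244, 0]) cylinder(h = 13, r = 107);
translate([248, 244, 13]) cylinder(h = 92, r = 72);
translate([248, 244, 105]) cylinder(h = 13, r = 107);


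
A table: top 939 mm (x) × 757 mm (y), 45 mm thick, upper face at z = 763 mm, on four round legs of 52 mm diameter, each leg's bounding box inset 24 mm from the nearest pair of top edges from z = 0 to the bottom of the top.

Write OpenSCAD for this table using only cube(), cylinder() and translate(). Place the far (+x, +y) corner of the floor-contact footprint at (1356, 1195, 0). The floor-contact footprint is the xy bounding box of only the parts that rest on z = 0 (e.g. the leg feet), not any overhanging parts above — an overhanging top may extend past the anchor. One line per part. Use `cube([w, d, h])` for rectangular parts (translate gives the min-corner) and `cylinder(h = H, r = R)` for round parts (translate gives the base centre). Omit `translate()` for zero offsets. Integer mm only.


translate([441, 462, 718]) cube([939, 757, 45]);
translate([491, 512, 0]) cylinder(h = 718, r = 26);
translate([1330, 512, 0]) cylinder(h = 718, r = 26);
translate([491, 1169, 0]) cylinder(h = 718, r = 26);
translate([1330, 1169, 0]) cylinder(h = 718, r = 26);


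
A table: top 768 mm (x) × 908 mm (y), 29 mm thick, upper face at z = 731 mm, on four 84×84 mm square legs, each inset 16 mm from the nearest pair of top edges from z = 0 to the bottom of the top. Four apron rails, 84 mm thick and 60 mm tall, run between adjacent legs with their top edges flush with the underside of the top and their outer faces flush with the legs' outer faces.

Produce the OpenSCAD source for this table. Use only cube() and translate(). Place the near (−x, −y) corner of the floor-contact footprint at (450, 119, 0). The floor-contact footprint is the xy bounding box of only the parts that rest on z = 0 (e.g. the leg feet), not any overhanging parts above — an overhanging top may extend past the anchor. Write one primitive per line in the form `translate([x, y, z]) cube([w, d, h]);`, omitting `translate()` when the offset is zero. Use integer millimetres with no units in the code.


translate([434, 103, 702]) cube([768, 908, 29]);
translate([450, 119, 0]) cube([84, 84, 702]);
translate([1102, 119, 0]) cube([84, 84, 702]);
translate([450, 911, 0]) cube([84, 84, 702]);
translate([1102, 911, 0]) cube([84, 84, 702]);
translate([534, 119, 642]) cube([568, 84, 60]);
translate([534, 911, 642]) cube([568, 84, 60]);
translate([450, 203, 642]) cube([84, 708, 60]);
translate([1102, 203, 642]) cube([84, 708, 60]);


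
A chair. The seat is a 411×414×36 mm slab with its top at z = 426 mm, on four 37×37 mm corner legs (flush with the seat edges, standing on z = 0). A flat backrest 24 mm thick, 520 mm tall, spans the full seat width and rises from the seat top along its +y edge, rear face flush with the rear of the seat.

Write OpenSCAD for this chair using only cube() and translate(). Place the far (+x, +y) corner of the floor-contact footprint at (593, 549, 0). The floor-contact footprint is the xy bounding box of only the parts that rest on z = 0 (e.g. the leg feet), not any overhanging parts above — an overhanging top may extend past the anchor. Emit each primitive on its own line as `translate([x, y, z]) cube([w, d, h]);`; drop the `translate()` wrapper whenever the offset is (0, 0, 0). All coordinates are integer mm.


translate([182, 135, 390]) cube([411, 414, 36]);
translate([182, 135, 0]) cube([37, 37, 390]);
translate([556, 135, 0]) cube([37, 37, 390]);
translate([182, 512, 0]) cube([37, 37, 390]);
translate([556, 512, 0]) cube([37, 37, 390]);
translate([182, 525, 426]) cube([411, 24, 520]);


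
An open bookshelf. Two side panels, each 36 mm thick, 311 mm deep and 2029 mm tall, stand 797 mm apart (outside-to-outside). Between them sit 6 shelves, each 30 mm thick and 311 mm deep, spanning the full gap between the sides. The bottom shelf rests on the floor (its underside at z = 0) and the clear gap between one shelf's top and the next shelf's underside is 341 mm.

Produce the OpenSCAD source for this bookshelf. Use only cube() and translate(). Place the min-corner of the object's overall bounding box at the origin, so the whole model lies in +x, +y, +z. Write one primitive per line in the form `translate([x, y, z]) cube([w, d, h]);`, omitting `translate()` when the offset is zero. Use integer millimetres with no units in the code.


cube([36, 311, 2029]);
translate([761, 0, 0]) cube([36, 311, 2029]);
translate([36, 0, 0]) cube([725, 311, 30]);
translate([36, 0, 371]) cube([725, 311, 30]);
translate([36, 0, 742]) cube([725, 311, 30]);
translate([36, 0, 1113]) cube([725, 311, 30]);
translate([36, 0, 1484]) cube([725, 311, 30]);
translate([36, 0, 1855]) cube([725, 311, 30]);


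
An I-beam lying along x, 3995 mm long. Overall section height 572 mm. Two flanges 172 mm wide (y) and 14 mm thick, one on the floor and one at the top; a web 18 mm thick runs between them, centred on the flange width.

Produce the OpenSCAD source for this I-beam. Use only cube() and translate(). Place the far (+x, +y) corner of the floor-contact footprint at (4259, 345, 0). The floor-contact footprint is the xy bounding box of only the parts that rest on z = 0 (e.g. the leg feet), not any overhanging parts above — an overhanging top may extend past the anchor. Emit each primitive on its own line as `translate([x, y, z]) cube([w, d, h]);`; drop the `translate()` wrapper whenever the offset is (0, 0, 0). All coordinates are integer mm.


translate([264, 173, 0]) cube([3995, 172, 14]);
translate([264, 250, 14]) cube([3995, 18, 544]);
translate([264, 173, 558]) cube([3995, 172, 14]);


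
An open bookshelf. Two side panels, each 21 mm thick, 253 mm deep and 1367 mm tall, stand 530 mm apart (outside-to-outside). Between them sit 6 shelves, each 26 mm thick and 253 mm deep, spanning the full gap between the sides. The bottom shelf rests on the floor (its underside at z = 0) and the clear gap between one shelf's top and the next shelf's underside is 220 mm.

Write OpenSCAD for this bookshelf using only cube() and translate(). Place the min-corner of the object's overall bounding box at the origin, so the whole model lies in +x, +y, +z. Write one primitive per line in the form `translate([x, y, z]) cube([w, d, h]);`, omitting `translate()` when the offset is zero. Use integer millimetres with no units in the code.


cube([21, 253, 1367]);
translate([509, 0, 0]) cube([21, 253, 1367]);
translate([21, 0, 0]) cube([488, 253, 26]);
translate([21, 0, 246]) cube([488, 253, 26]);
translate([21, 0, 492]) cube([488, 253, 26]);
translate([21, 0, 738]) cube([488, 253, 26]);
translate([21, 0, 984]) cube([488, 253, 26]);
translate([21, 0, 1230]) cube([488, 253, 26]);


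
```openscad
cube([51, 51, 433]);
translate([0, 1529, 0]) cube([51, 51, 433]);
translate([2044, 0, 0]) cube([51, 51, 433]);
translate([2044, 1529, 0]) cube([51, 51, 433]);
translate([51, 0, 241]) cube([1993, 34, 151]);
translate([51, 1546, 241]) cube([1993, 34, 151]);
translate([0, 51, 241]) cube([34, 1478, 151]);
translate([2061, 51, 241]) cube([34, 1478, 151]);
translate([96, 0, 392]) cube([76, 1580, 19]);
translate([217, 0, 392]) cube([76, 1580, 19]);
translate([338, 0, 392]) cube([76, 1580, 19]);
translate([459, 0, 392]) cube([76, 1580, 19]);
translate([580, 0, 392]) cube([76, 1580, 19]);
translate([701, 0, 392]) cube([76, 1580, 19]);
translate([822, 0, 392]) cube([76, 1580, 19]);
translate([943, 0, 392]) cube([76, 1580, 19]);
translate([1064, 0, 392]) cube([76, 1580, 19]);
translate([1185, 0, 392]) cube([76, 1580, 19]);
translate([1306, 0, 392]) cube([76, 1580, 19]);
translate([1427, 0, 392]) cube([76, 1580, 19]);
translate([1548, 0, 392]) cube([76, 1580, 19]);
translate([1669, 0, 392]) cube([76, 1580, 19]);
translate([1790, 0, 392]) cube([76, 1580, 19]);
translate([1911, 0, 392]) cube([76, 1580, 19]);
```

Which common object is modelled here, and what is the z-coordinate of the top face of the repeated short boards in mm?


A bed frame. The slat-top height is 411 mm.

Four posts, four rails, and a row of slats — a bed frame. Slats sit on the rails at z = 241 + 151 = 392; with slat thickness 19, the top is 411 mm.


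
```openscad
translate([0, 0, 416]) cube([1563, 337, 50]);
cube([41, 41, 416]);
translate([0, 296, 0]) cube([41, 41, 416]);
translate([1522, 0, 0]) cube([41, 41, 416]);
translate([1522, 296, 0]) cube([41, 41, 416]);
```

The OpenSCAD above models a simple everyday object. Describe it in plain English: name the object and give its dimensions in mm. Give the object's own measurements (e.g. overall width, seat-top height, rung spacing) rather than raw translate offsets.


A bench: a 1563×337 mm seat slab, 50 mm thick, top at z = 466 mm, on four 41×41 mm square legs flush with the seat corners and standing on z = 0.


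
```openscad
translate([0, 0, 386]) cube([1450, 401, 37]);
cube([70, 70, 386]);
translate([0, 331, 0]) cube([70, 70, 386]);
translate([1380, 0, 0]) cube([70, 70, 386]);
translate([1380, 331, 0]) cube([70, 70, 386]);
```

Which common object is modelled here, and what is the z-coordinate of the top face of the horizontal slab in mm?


A bench. The seat-top height is 423 mm.

A long slab on four corner posts — a bench. The slab sits at z = 386 with thickness 37, so the top is 386 + 37 = 423 mm.


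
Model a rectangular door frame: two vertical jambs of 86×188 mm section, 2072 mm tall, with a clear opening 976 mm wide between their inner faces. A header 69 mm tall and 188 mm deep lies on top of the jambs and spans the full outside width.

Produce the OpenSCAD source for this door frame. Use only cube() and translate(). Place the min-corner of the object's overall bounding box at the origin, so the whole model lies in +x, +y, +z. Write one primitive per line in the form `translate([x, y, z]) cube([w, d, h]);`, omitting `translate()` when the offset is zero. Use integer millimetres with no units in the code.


cube([86, 188, 2072]);
translate([1062, 0, 0]) cube([86, 188, 2072]);
translate([0, 0, 2072]) cube([1148, 188, 69]);


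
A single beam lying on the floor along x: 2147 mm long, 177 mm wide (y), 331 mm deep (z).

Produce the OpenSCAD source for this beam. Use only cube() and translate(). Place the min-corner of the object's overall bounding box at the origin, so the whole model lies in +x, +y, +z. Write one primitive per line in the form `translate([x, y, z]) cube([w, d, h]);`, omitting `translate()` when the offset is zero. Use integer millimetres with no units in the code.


cube([2147, 177, 331]);


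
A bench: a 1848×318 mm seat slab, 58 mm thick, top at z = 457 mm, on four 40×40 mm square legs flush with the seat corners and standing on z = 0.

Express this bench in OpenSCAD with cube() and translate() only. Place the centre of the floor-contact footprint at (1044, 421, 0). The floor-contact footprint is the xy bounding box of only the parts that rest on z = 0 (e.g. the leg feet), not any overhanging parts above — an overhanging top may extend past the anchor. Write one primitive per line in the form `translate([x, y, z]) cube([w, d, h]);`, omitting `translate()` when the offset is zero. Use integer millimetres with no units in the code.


// leg_h = 457 − 58 = 399
translate([120, 262, 399]) cube([1848, 318, 58]);
translate([120, 262, 0]) cube([40, 40, 399]);
translate([120, 540, 0]) cube([40, 40, 399]);
translate([1928, 262, 0]) cube([40, 40, 399]);
translate([1928, 540, 0]) cube([40, 40, 399]);


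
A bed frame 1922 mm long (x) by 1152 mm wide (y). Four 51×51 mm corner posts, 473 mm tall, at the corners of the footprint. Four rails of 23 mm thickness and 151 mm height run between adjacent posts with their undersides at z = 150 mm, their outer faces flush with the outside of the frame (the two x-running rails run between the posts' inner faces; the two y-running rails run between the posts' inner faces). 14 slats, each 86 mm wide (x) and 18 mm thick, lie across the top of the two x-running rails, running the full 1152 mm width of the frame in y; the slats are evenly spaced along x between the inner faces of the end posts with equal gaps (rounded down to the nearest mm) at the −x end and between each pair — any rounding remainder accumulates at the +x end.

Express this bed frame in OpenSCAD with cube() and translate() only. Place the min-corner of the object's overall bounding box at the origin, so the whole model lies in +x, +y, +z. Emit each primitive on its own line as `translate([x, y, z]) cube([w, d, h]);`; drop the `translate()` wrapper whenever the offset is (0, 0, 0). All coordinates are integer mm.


// slat z = rail_z + rail_h = 150 + 151 = 301
// slat gap = ⌊(1820 − 14·86) / 15⌋ = 41
cube([51, 51, 473]);
translate([0, 1101, 0]) cube([51, 51, 473]);
translate([1871, 0, 0]) cube([51, 51, 473]);
translate([1871, 1101, 0]) cube([51, 51, 473]);
translate([51, 0, 150]) cube([1820, 23, 151]);
translate([51, 1129, 150]) cube([1820, 23, 151]);
translate([0, 51, 150]) cube([23, 1050, 151]);
translate([1899, 51, 150]) cube([23, 1050, 151]);
translate([92, 0, 301]) cube([86, 1152, 18]);
translate([219, 0, 301]) cube([86, 1152, 18]);
translate([346, 0, 301]) cube([86, 1152, 18]);
translate([473, 0, 301]) cube([86, 1152, 18]);
translate([600, 0, 301]) cube([86, 1152, 18]);
translate([727, 0, 301]) cube([86, 1152, 18]);
translate([854, 0, 301]) cube([86, 1152, 18]);
translate([981, 0, 301]) cube([86, 1152, 18]);
translate([1108, 0, 301]) cube([86, 1152, 18]);
translate([1235, 0, 301]) cube([86, 1152, 18]);
translate([1362, 0, 301]) cube([86, 1152, 18]);
translate([1489, 0, 301]) cube([86, 1152, 18]);
translate([1616, 0, 301]) cube([86, 1152, 18]);
translate([1743, 0, 301]) cube([86, 1152, 18]);


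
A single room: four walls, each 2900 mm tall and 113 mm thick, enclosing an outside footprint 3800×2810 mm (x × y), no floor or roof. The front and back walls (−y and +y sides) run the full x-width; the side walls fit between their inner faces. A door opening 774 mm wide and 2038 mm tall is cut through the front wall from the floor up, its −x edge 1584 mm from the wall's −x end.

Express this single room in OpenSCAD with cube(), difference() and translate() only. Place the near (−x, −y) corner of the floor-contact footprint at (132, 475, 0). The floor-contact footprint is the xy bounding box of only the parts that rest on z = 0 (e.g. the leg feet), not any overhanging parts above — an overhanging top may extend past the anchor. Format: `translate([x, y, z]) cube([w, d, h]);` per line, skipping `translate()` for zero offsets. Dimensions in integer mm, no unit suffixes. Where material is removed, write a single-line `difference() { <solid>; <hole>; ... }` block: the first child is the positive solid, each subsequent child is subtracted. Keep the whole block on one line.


difference() { translate([132, 475, 0]) cube([3800, 113, 2900]); translate([1716, 475, 0]) cube([774, 113, 2038]); }
translate([132, 3172, 0]) cube([3800, 113, 2900]);
translate([132, 588, 0]) cube([113, 2584, 2900]);
translate([3819, 588, 0]) cube([113, 2584, 2900]);


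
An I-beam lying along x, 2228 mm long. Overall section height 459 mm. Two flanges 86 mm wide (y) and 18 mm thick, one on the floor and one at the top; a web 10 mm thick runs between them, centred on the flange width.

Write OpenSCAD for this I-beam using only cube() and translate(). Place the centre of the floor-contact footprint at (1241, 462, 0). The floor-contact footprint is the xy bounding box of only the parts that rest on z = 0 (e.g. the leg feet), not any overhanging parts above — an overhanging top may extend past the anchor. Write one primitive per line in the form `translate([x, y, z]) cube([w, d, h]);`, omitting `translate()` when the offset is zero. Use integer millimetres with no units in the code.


translate([127, 419, 0]) cube([2228, 86, 18]);
translate([127, 457, 18]) cube([2228, 10, 423]);
translate([127, 419, 441]) cube([2228, 86, 18]);


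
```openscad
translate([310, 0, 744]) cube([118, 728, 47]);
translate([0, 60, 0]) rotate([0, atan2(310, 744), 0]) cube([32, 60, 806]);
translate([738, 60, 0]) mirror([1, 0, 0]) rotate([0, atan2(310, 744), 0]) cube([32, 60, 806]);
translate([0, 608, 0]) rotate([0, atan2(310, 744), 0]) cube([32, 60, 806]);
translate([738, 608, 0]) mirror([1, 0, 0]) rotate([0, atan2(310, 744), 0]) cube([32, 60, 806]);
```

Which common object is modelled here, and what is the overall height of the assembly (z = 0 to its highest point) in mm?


A sawhorse. The overall height is 791 mm.

A beam across two mirrored pairs of raked legs — a sawhorse. The beam's underside is at z = 744 (matching the legs' vertical rise in atan2(310, 744)) and the beam is 47 mm tall, so its top is at 744 + 47 = 791 mm. The raked legs top out at the beam's underside, so that is the highest point.


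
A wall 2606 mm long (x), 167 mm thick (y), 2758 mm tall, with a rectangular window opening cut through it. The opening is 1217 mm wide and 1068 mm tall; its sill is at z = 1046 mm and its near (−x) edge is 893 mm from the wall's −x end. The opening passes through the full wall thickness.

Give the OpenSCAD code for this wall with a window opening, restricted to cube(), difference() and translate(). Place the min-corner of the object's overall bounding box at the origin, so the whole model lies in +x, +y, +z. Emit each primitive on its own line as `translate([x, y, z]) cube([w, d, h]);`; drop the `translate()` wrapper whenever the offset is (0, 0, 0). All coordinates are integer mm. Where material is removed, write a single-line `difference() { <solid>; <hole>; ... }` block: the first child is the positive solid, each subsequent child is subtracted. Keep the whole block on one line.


difference() { cube([2606, 167, 2758]); translate([893, 0, 1046]) cube([1217, 167, 1068]); }


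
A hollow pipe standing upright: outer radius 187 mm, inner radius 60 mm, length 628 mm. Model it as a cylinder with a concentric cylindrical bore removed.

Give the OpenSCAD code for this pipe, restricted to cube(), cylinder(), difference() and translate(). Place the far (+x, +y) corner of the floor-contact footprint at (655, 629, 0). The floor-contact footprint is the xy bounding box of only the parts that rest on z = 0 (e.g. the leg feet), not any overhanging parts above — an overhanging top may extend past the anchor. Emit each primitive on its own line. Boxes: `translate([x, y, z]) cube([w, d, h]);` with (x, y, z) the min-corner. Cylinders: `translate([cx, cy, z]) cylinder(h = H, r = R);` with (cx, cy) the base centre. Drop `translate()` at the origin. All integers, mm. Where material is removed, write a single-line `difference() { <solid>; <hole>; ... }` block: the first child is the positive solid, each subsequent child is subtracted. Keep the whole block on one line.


difference() { translate([468, 442, 0]) cylinder(h = 628, r = 187); translate([468, 442, 0]) cylinder(h = 628, r = 60); }


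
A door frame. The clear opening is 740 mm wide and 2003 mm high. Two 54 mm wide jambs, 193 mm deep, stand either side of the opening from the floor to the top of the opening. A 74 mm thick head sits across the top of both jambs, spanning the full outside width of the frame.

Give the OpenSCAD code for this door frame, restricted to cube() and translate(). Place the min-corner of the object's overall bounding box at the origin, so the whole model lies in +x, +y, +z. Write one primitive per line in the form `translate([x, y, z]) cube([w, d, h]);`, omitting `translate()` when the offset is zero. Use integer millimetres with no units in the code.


cube([54, 193, 2003]);
translate([794, 0, 0]) cube([54, 193, 2003]);
translate([0, 0, 2003]) cube([848, 193, 74]);


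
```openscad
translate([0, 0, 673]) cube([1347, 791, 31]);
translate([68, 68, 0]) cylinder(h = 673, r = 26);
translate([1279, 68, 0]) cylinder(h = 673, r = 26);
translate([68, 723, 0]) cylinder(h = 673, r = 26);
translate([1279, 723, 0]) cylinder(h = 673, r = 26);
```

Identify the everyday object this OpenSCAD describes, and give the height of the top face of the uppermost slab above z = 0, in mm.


A table. The table height is 704 mm.

A 1347×791×31 slab sits at z = 673 on four Ø52 mm round legs — a table. The top surface is at 673 + 31 = 704 mm.


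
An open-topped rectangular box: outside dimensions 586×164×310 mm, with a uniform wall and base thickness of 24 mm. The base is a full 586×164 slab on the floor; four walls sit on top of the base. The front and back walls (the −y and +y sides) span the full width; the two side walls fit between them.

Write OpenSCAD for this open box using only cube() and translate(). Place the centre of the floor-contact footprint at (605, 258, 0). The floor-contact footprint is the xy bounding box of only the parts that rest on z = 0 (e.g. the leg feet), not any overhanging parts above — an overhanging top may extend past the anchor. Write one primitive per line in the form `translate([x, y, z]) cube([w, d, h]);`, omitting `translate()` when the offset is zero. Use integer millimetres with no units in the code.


translate([312, 176, 0]) cube([586, 164, 24]);
translate([312, 176, 24]) cube([586, 24, 286]);
translate([312, 316, 24]) cube([586, 24, 286]);
translate([312, 200, 24]) cube([24, 116, 286]);
translate([874, 200, 24]) cube([24, 116, 286]);


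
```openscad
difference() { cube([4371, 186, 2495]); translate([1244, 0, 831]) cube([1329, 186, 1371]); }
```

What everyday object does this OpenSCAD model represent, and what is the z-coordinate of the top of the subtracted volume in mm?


A wall with a window opening. The window head height is 2202 mm.

A wall with a rectangular opening subtracted — a window. Sill at z = 831, opening 1371 mm tall, so the head is at 831 + 1371 = 2202 mm.


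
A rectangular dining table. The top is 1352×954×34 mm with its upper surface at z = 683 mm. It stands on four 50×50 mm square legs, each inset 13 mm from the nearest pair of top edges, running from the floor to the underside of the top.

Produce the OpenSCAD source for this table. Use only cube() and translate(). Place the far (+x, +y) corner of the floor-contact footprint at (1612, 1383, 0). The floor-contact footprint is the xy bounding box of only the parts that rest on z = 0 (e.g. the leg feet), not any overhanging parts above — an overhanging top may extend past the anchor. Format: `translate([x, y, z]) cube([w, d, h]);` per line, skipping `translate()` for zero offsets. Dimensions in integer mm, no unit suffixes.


translate([273, 442, 649]) cube([1352, 954, 34]);
translate([286, 455, 0]) cube([50, 50, 649]);
translate([1562, 455, 0]) cube([50, 50, 649]);
translate([286, 1333, 0]) cube([50, 50, 649]);
translate([1562, 1333, 0]) cube([50, 50, 649]);


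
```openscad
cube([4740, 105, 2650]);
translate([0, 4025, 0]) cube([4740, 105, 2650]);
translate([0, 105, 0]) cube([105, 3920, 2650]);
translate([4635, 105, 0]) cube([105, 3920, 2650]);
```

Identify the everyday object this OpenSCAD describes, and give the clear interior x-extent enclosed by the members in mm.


A house (or room) frame. The interior width is 4530 mm.

Four 2650 mm walls enclosing a rectangle with no floor or roof — a room or house frame. Outside width is 4740 mm and wall thickness is 105 mm, so the interior width is 4740 − 2 × 105 = 4530 mm.


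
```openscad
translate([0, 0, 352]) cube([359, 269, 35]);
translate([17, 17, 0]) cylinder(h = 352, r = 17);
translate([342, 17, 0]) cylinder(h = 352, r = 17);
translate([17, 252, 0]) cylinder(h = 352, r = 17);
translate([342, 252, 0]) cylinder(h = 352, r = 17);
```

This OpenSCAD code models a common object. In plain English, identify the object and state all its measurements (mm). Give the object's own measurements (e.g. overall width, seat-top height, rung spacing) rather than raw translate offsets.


A four-legged stool. The seat is a 359×269×35 mm slab whose top surface is at z = 387 mm; four round legs, each 34 mm in diameter, run from the floor (z = 0) to the underside of the seat, each leg's axis is inset half a diameter from the nearest pair of seat edges (so the leg's bounding box is flush with the corner).


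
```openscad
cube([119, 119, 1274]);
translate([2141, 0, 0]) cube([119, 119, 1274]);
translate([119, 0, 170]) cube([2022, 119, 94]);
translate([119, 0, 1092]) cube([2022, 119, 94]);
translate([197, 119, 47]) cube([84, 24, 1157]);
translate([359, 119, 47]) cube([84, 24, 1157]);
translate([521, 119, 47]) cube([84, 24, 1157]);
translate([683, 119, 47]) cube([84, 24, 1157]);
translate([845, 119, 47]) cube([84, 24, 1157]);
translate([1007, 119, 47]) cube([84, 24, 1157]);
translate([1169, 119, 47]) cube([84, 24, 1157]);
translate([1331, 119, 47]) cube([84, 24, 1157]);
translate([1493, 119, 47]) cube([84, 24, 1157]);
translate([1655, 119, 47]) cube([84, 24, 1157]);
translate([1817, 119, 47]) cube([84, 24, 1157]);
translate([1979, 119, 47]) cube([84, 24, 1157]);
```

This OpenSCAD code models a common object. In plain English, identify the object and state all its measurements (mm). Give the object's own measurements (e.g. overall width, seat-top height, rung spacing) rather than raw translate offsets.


A fence section. Two 119×119 mm posts, 1274 mm tall, stand on the floor with a clear span of 2022 mm between their inner faces. Two horizontal rails of 119×94 mm section span the gap between the posts with their undersides at z = 170 mm and z = 1092 mm, flush with the posts' −y face. 12 pickets, each 84 mm wide, 24 mm thick and 1157 mm tall, are fixed to the +y face of the rails with their bottoms at z = 47 mm, spaced across the span with a 78 mm gap after the −x post and between neighbouring pickets and before the +x post.
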